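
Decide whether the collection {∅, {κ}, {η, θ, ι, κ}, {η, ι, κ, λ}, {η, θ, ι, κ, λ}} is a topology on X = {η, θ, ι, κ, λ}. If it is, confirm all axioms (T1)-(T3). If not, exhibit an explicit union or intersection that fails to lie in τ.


τ is NOT a topology on X.

Axiom (T1): ∅ ∈ τ? Yes; X ∈ τ? Yes.
Axiom (T2/T3): check pairwise unions and intersections of members of τ.
Counterexample for (T3): {η, θ, ι, κ} ∩ {η, ι, κ, λ} = {η, ι, κ} ∉ τ. Therefore τ is NOT a topology.


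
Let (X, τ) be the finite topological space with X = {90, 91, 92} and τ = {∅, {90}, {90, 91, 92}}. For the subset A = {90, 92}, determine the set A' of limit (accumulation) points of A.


A' = {91, 92}

For each x ∈ X, list the open sets U ∈ τ with x ∈ U, then check whether U ∩ (A ∖ {x}) ≠ ∅ for every such U.
  x = 90: open {90} ∋ x has {90} ∩ (A ∖ {90}) = ∅, so x is NOT a limit point.
  x = 91: opens ∋ x are {90, 91, 92}; each meets A ∖ {91}, so x IS a limit point.
  x = 92: opens ∋ x are {90, 91, 92}; each meets A ∖ {92}, so x IS a limit point.
Collecting: A' = {91, 92}.


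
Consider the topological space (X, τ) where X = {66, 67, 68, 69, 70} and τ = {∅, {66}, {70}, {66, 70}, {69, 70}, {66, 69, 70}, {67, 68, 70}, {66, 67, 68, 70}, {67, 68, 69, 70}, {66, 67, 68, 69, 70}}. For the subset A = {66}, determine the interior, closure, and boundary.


int(A) = {66}, cl(A) = {66}, ∂A = ∅.

Closed sets in (X, τ) are complements of opens:
  closed(X, τ) = {∅, {66}, {69}, {66, 69}, {67, 68}, {66, 67, 68}, {67, 68, 69}, {66, 67, 68, 69}, {67, 68, 69, 70}, {66, 67, 68, 69, 70}}.
int(A) = ⋃ {U ∈ τ : U ⊆ A}. Opens contained in A: ∅, {66}.
Taking the union of these: int(A) = {66}.
cl(A) = ⋂ {C closed : A ⊆ C}. Closed sets containing A: {66}, {66, 69}, {66, 67, 68}, {66, 67, 68, 69}, {66, 67, 68, 69, 70}.
Intersecting these: cl(A) = {66}.
∂A = cl(A) ∖ int(A) = {66} ∖ {66} = ∅.


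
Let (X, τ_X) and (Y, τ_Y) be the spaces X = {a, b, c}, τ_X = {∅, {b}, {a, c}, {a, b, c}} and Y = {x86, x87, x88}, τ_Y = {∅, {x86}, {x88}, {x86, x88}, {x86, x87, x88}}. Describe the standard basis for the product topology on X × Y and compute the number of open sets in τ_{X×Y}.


Basis B = {∅ × ∅, {b} × {x86}, {b} × {x88}, {a, c} × {x86}, {a, c} × {x88}, {b} × {x86, x88}, {a, b, c} × {x86}, {a, b, c} × {x88}, {b} × {x86, x87, x88}, {a, c} × {x86, x88}, {a, c} × {x86, x87, x88}, {a, b, c} × {x86, x88}, {a, b, c} × {x86, x87, x88}}; |τ_{X×Y}| = 25.

Enumerate products U × V with U ∈ τ_X, V ∈ τ_Y (deduplicated):
  ∅ × ∅ = {} (∅)
  {b} × {x86} = {(b,x86)}
  {b} × {x88} = {(b,x88)}
  {a, c} × {x86} = {(a,x86), (c,x86)}
  {a, c} × {x88} = {(a,x88), (c,x88)}
  {b} × {x86, x88} = {(b,x86), (b,x88)}
  {a, b, c} × {x86} = {(a,x86), (b,x86), (c,x86)}
  {a, b, c} × {x88} = {(a,x88), (b,x88), (c,x88)}
  {b} × {x86, x87, x88} = {(b,x86), (b,x87), (b,x88)}
  {a, c} × {x86, x88} = {(a,x86), (a,x88), (c,x86), (c,x88)}
  {a, c} × {x86, x87, x88} = {(a,x86), (a,x87), (a,x88), (c,x86), (c,x87), (c,x88)}
  {a, b, c} × {x86, x88} = {(a,x86), (a,x88), (b,x86), (b,x88), (c,x86), (c,x88)}
  {a, b, c} × {x86, x87, x88} = {(a,x86), (a,x87), (a,x88), (b,x86), (b,x87), (b,x88), (c,x86), (c,x87), (c,x88)}
These 13 distinct sets form the basis B.
Close under arbitrary unions to get τ_{X×Y}; counting gives |τ_{X×Y}| = 25.


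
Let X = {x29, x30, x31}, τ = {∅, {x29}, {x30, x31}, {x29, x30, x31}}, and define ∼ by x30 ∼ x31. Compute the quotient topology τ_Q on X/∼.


X/∼ = {[x29], [x30=x31]}; |τ_Q| = 4.

Equivalence classes: [x29], [x30=x31].
Quotient map π: X → X/∼ sends x29 ↦ [x29], x30 ↦ [x30=x31], x31 ↦ [x30=x31].
For each subset V ⊆ X/∼, compute π^{-1}(V) ⊆ X and check whether π^{-1}(V) ∈ τ. V is open in τ_Q iff π^{-1}(V) ∈ τ.
  V = {}: π^{-1}(V) = ∅ ∈ τ ✓.
  V = {[x29]}: π^{-1}(V) = {x29} ∈ τ ✓.
  V = {[x30=x31]}: π^{-1}(V) = {x30, x31} ∈ τ ✓.
  V = {[x29], [x30=x31]}: π^{-1}(V) = {x29, x30, x31} ∈ τ ✓.
Open sets in the quotient: τ_Q = {{}, {[x29]}, {[x30=x31]}, {[x29], [x30=x31]}} (4 elements).


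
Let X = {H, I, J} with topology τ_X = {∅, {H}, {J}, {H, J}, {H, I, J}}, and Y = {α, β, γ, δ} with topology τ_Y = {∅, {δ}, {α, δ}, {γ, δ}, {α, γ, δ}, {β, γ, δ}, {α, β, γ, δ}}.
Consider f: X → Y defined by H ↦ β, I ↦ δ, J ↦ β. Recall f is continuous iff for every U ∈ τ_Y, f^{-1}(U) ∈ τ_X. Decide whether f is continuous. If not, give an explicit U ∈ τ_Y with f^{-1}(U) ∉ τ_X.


f is NOT continuous.

Compute f^{-1}(U) for each U ∈ τ_Y:
  U = ∅: f^{-1}(U) = ∅ ∈ τ_X ✓.
  U = {δ}: f^{-1}(U) = {I} ∉ τ_X ✗.
  U = {α, δ}: f^{-1}(U) = {I} ∉ τ_X ✗.
  U = {γ, δ}: f^{-1}(U) = {I} ∉ τ_X ✗.
  U = {α, γ, δ}: f^{-1}(U) = {I} ∉ τ_X ✗.
  U = {β, γ, δ}: f^{-1}(U) = {H, I, J} ∈ τ_X ✓.
  U = {α, β, γ, δ}: f^{-1}(U) = {H, I, J} ∈ τ_X ✓.
Found U = {δ} with f^{-1}(U) = {I} not in τ_X. Therefore f is NOT continuous.


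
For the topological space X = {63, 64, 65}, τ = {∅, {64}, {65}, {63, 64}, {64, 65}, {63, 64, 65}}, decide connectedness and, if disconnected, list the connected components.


(X, τ) is disconnected; components = [{65}, {63, 64}].

Find clopen sets (U ∈ τ with X ∖ U ∈ τ):
  U = ∅, X ∖ U = {63, 64, 65} — both open, so U is clopen.
  U = {65}, X ∖ U = {63, 64} — both open, so U is clopen.
  U = {63, 64}, X ∖ U = {65} — both open, so U is clopen.
  U = {63, 64, 65}, X ∖ U = ∅ — both open, so U is clopen.
Nontrivial clopen(s) exist: e.g. {65}. So (X, τ) is disconnected.
Compute connected components by grouping points that agree on all clopens:
  component: {65}
  component: {63, 64}


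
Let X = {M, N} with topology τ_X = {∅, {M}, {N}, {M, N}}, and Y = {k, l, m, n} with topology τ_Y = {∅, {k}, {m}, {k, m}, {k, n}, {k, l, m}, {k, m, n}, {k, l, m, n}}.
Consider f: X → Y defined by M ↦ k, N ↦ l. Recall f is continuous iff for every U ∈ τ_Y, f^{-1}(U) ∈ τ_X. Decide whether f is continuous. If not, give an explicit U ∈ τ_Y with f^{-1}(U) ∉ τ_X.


f IS continuous.

Compute f^{-1}(U) for each U ∈ τ_Y:
  U = ∅: f^{-1}(U) = ∅ ∈ τ_X ✓.
  U = {k}: f^{-1}(U) = {M} ∈ τ_X ✓.
  U = {m}: f^{-1}(U) = ∅ ∈ τ_X ✓.
  U = {k, m}: f^{-1}(U) = {M} ∈ τ_X ✓.
  U = {k, n}: f^{-1}(U) = {M} ∈ τ_X ✓.
  U = {k, l, m}: f^{-1}(U) = {M, N} ∈ τ_X ✓.
  U = {k, m, n}: f^{-1}(U) = {M} ∈ τ_X ✓.
  U = {k, l, m, n}: f^{-1}(U) = {M, N} ∈ τ_X ✓.
Every preimage lies in τ_X, so f IS continuous.


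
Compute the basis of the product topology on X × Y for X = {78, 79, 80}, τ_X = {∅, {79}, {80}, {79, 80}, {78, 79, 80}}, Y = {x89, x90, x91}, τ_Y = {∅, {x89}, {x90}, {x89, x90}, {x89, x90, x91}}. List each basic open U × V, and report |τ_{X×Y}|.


Basis B = {∅ × ∅, {79} × {x89}, {79} × {x90}, {80} × {x89}, {80} × {x90}, {79} × {x89, x90}, {79, 80} × {x89}, {79, 80} × {x90}, {80} × {x89, x90}, {78, 79, 80} × {x89}, {78, 79, 80} × {x90}, {79} × {x89, x90, x91}, {80} × {x89, x90, x91}, {79, 80} × {x89, x90}, {78, 79, 80} × {x89, x90}, {79, 80} × {x89, x90, x91}, {78, 79, 80} × {x89, x90, x91}}; |τ_{X×Y}| = 48.

Enumerate products U × V with U ∈ τ_X, V ∈ τ_Y (deduplicated):
  ∅ × ∅ = {} (∅)
  {79} × {x89} = {(79,x89)}
  {79} × {x90} = {(79,x90)}
  {80} × {x89} = {(80,x89)}
  {80} × {x90} = {(80,x90)}
  {79} × {x89, x90} = {(79,x89), (79,x90)}
  {79, 80} × {x89} = {(79,x89), (80,x89)}
  {79, 80} × {x90} = {(79,x90), (80,x90)}
  {80} × {x89, x90} = {(80,x89), (80,x90)}
  {78, 79, 80} × {x89} = {(78,x89), (79,x89), (80,x89)}
  {78, 79, 80} × {x90} = {(78,x90), (79,x90), (80,x90)}
  {79} × {x89, x90, x91} = {(79,x89), (79,x90), (79,x91)}
  {80} × {x89, x90, x91} = {(80,x89), (80,x90), (80,x91)}
  {79, 80} × {x89, x90} = {(79,x89), (79,x90), (80,x89), (80,x90)}
  {78, 79, 80} × {x89, x90} = {(78,x89), (78,x90), (79,x89), (79,x90), (80,x89), (80,x90)}
  {79, 80} × {x89, x90, x91} = {(79,x89), (79,x90), (79,x91), (80,x89), (80,x90), (80,x91)}
  {78, 79, 80} × {x89, x90, x91} = {(78,x89), (78,x90), (78,x91), (79,x89), (79,x90), (79,x91), (80,x89), (80,x90), (80,x91)}
These 17 distinct sets form the basis B.
Close under arbitrary unions to get τ_{X×Y}; counting gives |τ_{X×Y}| = 48.


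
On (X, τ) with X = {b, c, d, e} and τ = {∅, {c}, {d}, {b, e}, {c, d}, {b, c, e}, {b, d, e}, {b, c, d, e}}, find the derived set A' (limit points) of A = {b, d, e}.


A' = {b, e}

For each x ∈ X, list the open sets U ∈ τ with x ∈ U, then check whether U ∩ (A ∖ {x}) ≠ ∅ for every such U.
  x = b: opens ∋ x are {b, e}, {b, c, e}, {b, d, e}, {b, c, d, e}; each meets A ∖ {b}, so x IS a limit point.
  x = c: open {c} ∋ x has {c} ∩ (A ∖ {c}) = ∅, so x is NOT a limit point.
  x = d: open {d} ∋ x has {d} ∩ (A ∖ {d}) = ∅, so x is NOT a limit point.
  x = e: opens ∋ x are {b, e}, {b, c, e}, {b, d, e}, {b, c, d, e}; each meets A ∖ {e}, so x IS a limit point.
Collecting: A' = {b, e}.


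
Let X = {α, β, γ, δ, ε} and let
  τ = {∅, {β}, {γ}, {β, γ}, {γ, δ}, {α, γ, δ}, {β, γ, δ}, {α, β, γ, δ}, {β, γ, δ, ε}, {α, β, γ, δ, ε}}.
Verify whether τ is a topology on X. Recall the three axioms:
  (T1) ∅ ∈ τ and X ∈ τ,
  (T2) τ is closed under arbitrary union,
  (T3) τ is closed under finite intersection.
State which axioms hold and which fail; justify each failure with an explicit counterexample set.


τ IS a topology on X.

Axiom (T1): ∅ ∈ τ? Yes; X ∈ τ? Yes.
Axiom (T2/T3): check pairwise unions and intersections of members of τ.
All pairwise intersections and unions checked — each lies in τ. Therefore τ satisfies (T1), (T2), (T3): it IS a topology on X.


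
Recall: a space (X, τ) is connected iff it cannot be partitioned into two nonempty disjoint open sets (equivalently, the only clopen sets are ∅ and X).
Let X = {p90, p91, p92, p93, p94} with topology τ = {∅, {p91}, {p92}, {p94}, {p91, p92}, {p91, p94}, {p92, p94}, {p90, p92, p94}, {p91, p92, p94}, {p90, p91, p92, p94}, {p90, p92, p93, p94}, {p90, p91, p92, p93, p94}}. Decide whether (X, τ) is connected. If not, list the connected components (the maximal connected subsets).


(X, τ) is disconnected; components = [{p91}, {p90, p92, p93, p94}].

Find clopen sets (U ∈ τ with X ∖ U ∈ τ):
  U = ∅, X ∖ U = {p90, p91, p92, p93, p94} — both open, so U is clopen.
  U = {p91}, X ∖ U = {p90, p92, p93, p94} — both open, so U is clopen.
  U = {p90, p92, p93, p94}, X ∖ U = {p91} — both open, so U is clopen.
  U = {p90, p91, p92, p93, p94}, X ∖ U = ∅ — both open, so U is clopen.
Nontrivial clopen(s) exist: e.g. {p90, p92, p93, p94}. So (X, τ) is disconnected.
Compute connected components by grouping points that agree on all clopens:
  component: {p91}
  component: {p90, p92, p93, p94}


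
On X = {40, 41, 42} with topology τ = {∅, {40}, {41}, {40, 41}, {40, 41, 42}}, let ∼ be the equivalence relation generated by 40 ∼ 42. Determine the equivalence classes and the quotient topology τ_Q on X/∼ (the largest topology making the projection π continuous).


X/∼ = {[40=42], [41]}; |τ_Q| = 3.

Equivalence classes: [40=42], [41].
Quotient map π: X → X/∼ sends 40 ↦ [40=42], 41 ↦ [41], 42 ↦ [40=42].
For each subset V ⊆ X/∼, compute π^{-1}(V) ⊆ X and check whether π^{-1}(V) ∈ τ. V is open in τ_Q iff π^{-1}(V) ∈ τ.
  V = {}: π^{-1}(V) = ∅ ∈ τ ✓.
  V = {[40=42]}: π^{-1}(V) = {40, 42} ∉ τ ✗.
  V = {[41]}: π^{-1}(V) = {41} ∈ τ ✓.
  V = {[40=42], [41]}: π^{-1}(V) = {40, 41, 42} ∈ τ ✓.
Open sets in the quotient: τ_Q = {{}, {[41]}, {[40=42], [41]}} (3 elements).


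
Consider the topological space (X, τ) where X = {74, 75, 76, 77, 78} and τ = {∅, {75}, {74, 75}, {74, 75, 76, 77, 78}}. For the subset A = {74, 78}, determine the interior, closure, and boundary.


int(A) = ∅, cl(A) = {74, 76, 77, 78}, ∂A = {74, 76, 77, 78}.

Closed sets in (X, τ) are complements of opens:
  closed(X, τ) = {∅, {76, 77, 78}, {74, 76, 77, 78}, {74, 75, 76, 77, 78}}.
int(A) = ⋃ {U ∈ τ : U ⊆ A}. Opens contained in A: ∅.
Taking the union of these: int(A) = ∅.
cl(A) = ⋂ {C closed : A ⊆ C}. Closed sets containing A: {74, 76, 77, 78}, {74, 75, 76, 77, 78}.
Intersecting these: cl(A) = {74, 76, 77, 78}.
∂A = cl(A) ∖ int(A) = {74, 76, 77, 78} ∖ ∅ = {74, 76, 77, 78}.


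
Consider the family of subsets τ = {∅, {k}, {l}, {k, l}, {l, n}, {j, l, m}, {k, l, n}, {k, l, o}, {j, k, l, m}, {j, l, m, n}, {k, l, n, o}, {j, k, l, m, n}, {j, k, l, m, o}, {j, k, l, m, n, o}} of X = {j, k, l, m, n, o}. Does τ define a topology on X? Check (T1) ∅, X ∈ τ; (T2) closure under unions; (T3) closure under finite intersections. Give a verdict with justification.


τ IS a topology on X.

Axiom (T1): ∅ ∈ τ? Yes; X ∈ τ? Yes.
Axiom (T2/T3): check pairwise unions and intersections of members of τ.
All pairwise intersections and unions checked — each lies in τ. Therefore τ satisfies (T1), (T2), (T3): it IS a topology on X.


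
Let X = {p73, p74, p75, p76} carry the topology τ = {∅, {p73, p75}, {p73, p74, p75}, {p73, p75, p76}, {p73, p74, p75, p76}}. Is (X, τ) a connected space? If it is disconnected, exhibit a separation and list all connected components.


(X, τ) is connected.

Find clopen sets (U ∈ τ with X ∖ U ∈ τ):
  U = ∅, X ∖ U = {p73, p74, p75, p76} — both open, so U is clopen.
  U = {p73, p74, p75, p76}, X ∖ U = ∅ — both open, so U is clopen.
Only trivial clopens (∅ and X) exist, so (X, τ) is connected.
Compute connected components by grouping points that agree on all clopens:
  component: {p73, p74, p75, p76}


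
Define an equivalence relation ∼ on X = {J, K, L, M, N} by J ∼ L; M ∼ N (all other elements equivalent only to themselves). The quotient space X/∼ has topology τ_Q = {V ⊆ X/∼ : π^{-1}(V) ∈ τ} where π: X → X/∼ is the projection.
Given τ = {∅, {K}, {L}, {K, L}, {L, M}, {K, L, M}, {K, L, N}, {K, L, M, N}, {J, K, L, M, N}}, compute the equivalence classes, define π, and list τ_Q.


X/∼ = {[J=L], [K], [M=N]}; |τ_Q| = 3.

Equivalence classes: [J=L], [K], [M=N].
Quotient map π: X → X/∼ sends J ↦ [J=L], K ↦ [K], L ↦ [J=L], M ↦ [M=N], N ↦ [M=N].
For each subset V ⊆ X/∼, compute π^{-1}(V) ⊆ X and check whether π^{-1}(V) ∈ τ. V is open in τ_Q iff π^{-1}(V) ∈ τ.
  V = {}: π^{-1}(V) = ∅ ∈ τ ✓.
  V = {[J=L]}: π^{-1}(V) = {J, L} ∉ τ ✗.
  V = {[K]}: π^{-1}(V) = {K} ∈ τ ✓.
  V = {[J=L], [K]}: π^{-1}(V) = {J, K, L} ∉ τ ✗.
  V = {[M=N]}: π^{-1}(V) = {M, N} ∉ τ ✗.
  V = {[J=L], [M=N]}: π^{-1}(V) = {J, L, M, N} ∉ τ ✗.
  V = {[K], [M=N]}: π^{-1}(V) = {K, M, N} ∉ τ ✗.
  V = {[J=L], [K], [M=N]}: π^{-1}(V) = {J, K, L, M, N} ∈ τ ✓.
Open sets in the quotient: τ_Q = {{}, {[K]}, {[J=L], [K], [M=N]}} (3 elements).


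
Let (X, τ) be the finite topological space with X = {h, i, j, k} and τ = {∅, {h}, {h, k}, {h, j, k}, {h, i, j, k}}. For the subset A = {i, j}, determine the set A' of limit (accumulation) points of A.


A' = {i}

For each x ∈ X, list the open sets U ∈ τ with x ∈ U, then check whether U ∩ (A ∖ {x}) ≠ ∅ for every such U.
  x = h: open {h} ∋ x has {h} ∩ (A ∖ {h}) = ∅, so x is NOT a limit point.
  x = i: opens ∋ x are {h, i, j, k}; each meets A ∖ {i}, so x IS a limit point.
  x = j: open {h, j, k} ∋ x has {h, j, k} ∩ (A ∖ {j}) = ∅, so x is NOT a limit point.
  x = k: open {h, k} ∋ x has {h, k} ∩ (A ∖ {k}) = ∅, so x is NOT a limit point.
Collecting: A' = {i}.


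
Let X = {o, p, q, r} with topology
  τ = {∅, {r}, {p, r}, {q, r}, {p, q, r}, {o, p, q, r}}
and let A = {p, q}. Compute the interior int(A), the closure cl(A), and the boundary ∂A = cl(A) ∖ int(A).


int(A) = ∅, cl(A) = {o, p, q}, ∂A = {o, p, q}.

Closed sets in (X, τ) are complements of opens:
  closed(X, τ) = {∅, {o}, {o, p}, {o, q}, {o, p, q}, {o, p, q, r}}.
int(A) = ⋃ {U ∈ τ : U ⊆ A}. Opens contained in A: ∅.
Taking the union of these: int(A) = ∅.
cl(A) = ⋂ {C closed : A ⊆ C}. Closed sets containing A: {o, p, q}, {o, p, q, r}.
Intersecting these: cl(A) = {o, p, q}.
∂A = cl(A) ∖ int(A) = {o, p, q} ∖ ∅ = {o, p, q}.


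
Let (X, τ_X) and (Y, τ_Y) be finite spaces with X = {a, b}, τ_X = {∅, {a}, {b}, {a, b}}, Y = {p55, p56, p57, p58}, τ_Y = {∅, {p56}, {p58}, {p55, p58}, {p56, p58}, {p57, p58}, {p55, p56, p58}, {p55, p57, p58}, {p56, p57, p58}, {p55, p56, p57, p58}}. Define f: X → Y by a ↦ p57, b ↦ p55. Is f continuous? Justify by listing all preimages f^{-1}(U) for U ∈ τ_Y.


f IS continuous.

Compute f^{-1}(U) for each U ∈ τ_Y:
  U = ∅: f^{-1}(U) = ∅ ∈ τ_X ✓.
  U = {p56}: f^{-1}(U) = ∅ ∈ τ_X ✓.
  U = {p58}: f^{-1}(U) = ∅ ∈ τ_X ✓.
  U = {p55, p58}: f^{-1}(U) = {b} ∈ τ_X ✓.
  U = {p56, p58}: f^{-1}(U) = ∅ ∈ τ_X ✓.
  U = {p57, p58}: f^{-1}(U) = {a} ∈ τ_X ✓.
  U = {p55, p56, p58}: f^{-1}(U) = {b} ∈ τ_X ✓.
  U = {p55, p57, p58}: f^{-1}(U) = {a, b} ∈ τ_X ✓.
  U = {p56, p57, p58}: f^{-1}(U) = {a} ∈ τ_X ✓.
  U = {p55, p56, p57, p58}: f^{-1}(U) = {a, b} ∈ τ_X ✓.
Every preimage lies in τ_X, so f IS continuous.


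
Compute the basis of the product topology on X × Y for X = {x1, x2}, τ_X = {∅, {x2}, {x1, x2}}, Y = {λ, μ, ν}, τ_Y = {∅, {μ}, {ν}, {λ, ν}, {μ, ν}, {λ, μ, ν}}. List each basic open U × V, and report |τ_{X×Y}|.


Basis B = {∅ × ∅, {x2} × {μ}, {x2} × {ν}, {x1, x2} × {μ}, {x1, x2} × {ν}, {x2} × {λ, ν}, {x2} × {μ, ν}, {x2} × {λ, μ, ν}, {x1, x2} × {λ, ν}, {x1, x2} × {μ, ν}, {x1, x2} × {λ, μ, ν}}; |τ_{X×Y}| = 18.

Enumerate products U × V with U ∈ τ_X, V ∈ τ_Y (deduplicated):
  ∅ × ∅ = {} (∅)
  {x2} × {μ} = {(x2,μ)}
  {x2} × {ν} = {(x2,ν)}
  {x1, x2} × {μ} = {(x1,μ), (x2,μ)}
  {x1, x2} × {ν} = {(x1,ν), (x2,ν)}
  {x2} × {λ, ν} = {(x2,λ), (x2,ν)}
  {x2} × {μ, ν} = {(x2,μ), (x2,ν)}
  {x2} × {λ, μ, ν} = {(x2,λ), (x2,μ), (x2,ν)}
  {x1, x2} × {λ, ν} = {(x1,λ), (x1,ν), (x2,λ), (x2,ν)}
  {x1, x2} × {μ, ν} = {(x1,μ), (x1,ν), (x2,μ), (x2,ν)}
  {x1, x2} × {λ, μ, ν} = {(x1,λ), (x1,μ), (x1,ν), (x2,λ), (x2,μ), (x2,ν)}
These 11 distinct sets form the basis B.
Close under arbitrary unions to get τ_{X×Y}; counting gives |τ_{X×Y}| = 18.


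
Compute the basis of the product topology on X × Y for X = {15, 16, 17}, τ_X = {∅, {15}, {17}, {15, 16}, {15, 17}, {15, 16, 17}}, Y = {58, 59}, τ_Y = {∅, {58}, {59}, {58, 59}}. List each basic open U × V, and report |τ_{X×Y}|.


Basis B = {∅ × ∅, {15} × {58}, {15} × {59}, {17} × {58}, {17} × {59}, {15} × {58, 59}, {15, 16} × {58}, {15, 17} × {58}, {15, 16} × {59}, {15, 17} × {59}, {17} × {58, 59}, {15, 16, 17} × {58}, {15, 16, 17} × {59}, {15, 16} × {58, 59}, {15, 17} × {58, 59}, {15, 16, 17} × {58, 59}}; |τ_{X×Y}| = 36.

Enumerate products U × V with U ∈ τ_X, V ∈ τ_Y (deduplicated):
  ∅ × ∅ = {} (∅)
  {15} × {58} = {(15,58)}
  {15} × {59} = {(15,59)}
  {17} × {58} = {(17,58)}
  {17} × {59} = {(17,59)}
  {15} × {58, 59} = {(15,58), (15,59)}
  {15, 16} × {58} = {(15,58), (16,58)}
  {15, 17} × {58} = {(15,58), (17,58)}
  {15, 16} × {59} = {(15,59), (16,59)}
  {15, 17} × {59} = {(15,59), (17,59)}
  {17} × {58, 59} = {(17,58), (17,59)}
  {15, 16, 17} × {58} = {(15,58), (16,58), (17,58)}
  {15, 16, 17} × {59} = {(15,59), (16,59), (17,59)}
  {15, 16} × {58, 59} = {(15,58), (15,59), (16,58), (16,59)}
  {15, 17} × {58, 59} = {(15,58), (15,59), (17,58), (17,59)}
  {15, 16, 17} × {58, 59} = {(15,58), (15,59), (16,58), (16,59), (17,58), (17,59)}
These 16 distinct sets form the basis B.
Close under arbitrary unions to get τ_{X×Y}; counting gives |τ_{X×Y}| = 36.


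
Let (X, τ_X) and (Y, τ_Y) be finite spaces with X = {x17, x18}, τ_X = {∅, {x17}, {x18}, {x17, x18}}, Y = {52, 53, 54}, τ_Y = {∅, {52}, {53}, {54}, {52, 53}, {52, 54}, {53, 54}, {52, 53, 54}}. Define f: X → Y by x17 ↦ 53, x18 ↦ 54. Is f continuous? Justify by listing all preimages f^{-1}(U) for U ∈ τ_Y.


f IS continuous.

Compute f^{-1}(U) for each U ∈ τ_Y:
  U = ∅: f^{-1}(U) = ∅ ∈ τ_X ✓.
  U = {52}: f^{-1}(U) = ∅ ∈ τ_X ✓.
  U = {53}: f^{-1}(U) = {x17} ∈ τ_X ✓.
  U = {54}: f^{-1}(U) = {x18} ∈ τ_X ✓.
  U = {52, 53}: f^{-1}(U) = {x17} ∈ τ_X ✓.
  U = {52, 54}: f^{-1}(U) = {x18} ∈ τ_X ✓.
  U = {53, 54}: f^{-1}(U) = {x17, x18} ∈ τ_X ✓.
  U = {52, 53, 54}: f^{-1}(U) = {x17, x18} ∈ τ_X ✓.
Every preimage lies in τ_X, so f IS continuous.


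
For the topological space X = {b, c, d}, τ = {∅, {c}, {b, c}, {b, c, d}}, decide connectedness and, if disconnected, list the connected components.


(X, τ) is connected.

Find clopen sets (U ∈ τ with X ∖ U ∈ τ):
  U = ∅, X ∖ U = {b, c, d} — both open, so U is clopen.
  U = {b, c, d}, X ∖ U = ∅ — both open, so U is clopen.
Only trivial clopens (∅ and X) exist, so (X, τ) is connected.
Compute connected components by grouping points that agree on all clopens:
  component: {b, c, d}


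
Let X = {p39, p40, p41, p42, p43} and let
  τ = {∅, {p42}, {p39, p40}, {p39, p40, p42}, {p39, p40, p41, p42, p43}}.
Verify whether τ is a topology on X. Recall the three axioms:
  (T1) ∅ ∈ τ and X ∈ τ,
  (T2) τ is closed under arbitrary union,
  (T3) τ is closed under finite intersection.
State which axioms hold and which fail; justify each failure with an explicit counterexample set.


τ IS a topology on X.

Axiom (T1): ∅ ∈ τ? Yes; X ∈ τ? Yes.
Axiom (T2/T3): check pairwise unions and intersections of members of τ.
All pairwise intersections and unions checked — each lies in τ. Therefore τ satisfies (T1), (T2), (T3): it IS a topology on X.


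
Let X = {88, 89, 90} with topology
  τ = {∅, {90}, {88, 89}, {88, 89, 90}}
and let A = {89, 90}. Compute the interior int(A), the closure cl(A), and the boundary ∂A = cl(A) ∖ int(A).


int(A) = {90}, cl(A) = {88, 89, 90}, ∂A = {88, 89}.

Closed sets in (X, τ) are complements of opens:
  closed(X, τ) = {∅, {90}, {88, 89}, {88, 89, 90}}.
int(A) = ⋃ {U ∈ τ : U ⊆ A}. Opens contained in A: ∅, {90}.
Taking the union of these: int(A) = {90}.
cl(A) = ⋂ {C closed : A ⊆ C}. Closed sets containing A: {88, 89, 90}.
Intersecting these: cl(A) = {88, 89, 90}.
∂A = cl(A) ∖ int(A) = {88, 89, 90} ∖ {90} = {88, 89}.


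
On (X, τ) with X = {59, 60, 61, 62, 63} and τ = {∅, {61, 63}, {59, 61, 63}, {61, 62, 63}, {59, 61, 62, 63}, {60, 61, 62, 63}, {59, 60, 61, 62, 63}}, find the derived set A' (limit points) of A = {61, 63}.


A' = {59, 60, 61, 62, 63}

For each x ∈ X, list the open sets U ∈ τ with x ∈ U, then check whether U ∩ (A ∖ {x}) ≠ ∅ for every such U.
  x = 59: opens ∋ x are {59, 61, 63}, {59, 61, 62, 63}, {59, 60, 61, 62, 63}; each meets A ∖ {59}, so x IS a limit point.
  x = 60: opens ∋ x are {60, 61, 62, 63}, {59, 60, 61, 62, 63}; each meets A ∖ {60}, so x IS a limit point.
  x = 61: opens ∋ x are {61, 63}, {59, 61, 63}, {61, 62, 63}, {59, 61, 62, 63}, {60, 61, 62, 63}, {59, 60, 61, 62, 63}; each meets A ∖ {61}, so x IS a limit point.
  x = 62: opens ∋ x are {61, 62, 63}, {59, 61, 62, 63}, {60, 61, 62, 63}, {59, 60, 61, 62, 63}; each meets A ∖ {62}, so x IS a limit point.
  x = 63: opens ∋ x are {61, 63}, {59, 61, 63}, {61, 62, 63}, {59, 61, 62, 63}, {60, 61, 62, 63}, {59, 60, 61, 62, 63}; each meets A ∖ {63}, so x IS a limit point.
Collecting: A' = {59, 60, 61, 62, 63}.


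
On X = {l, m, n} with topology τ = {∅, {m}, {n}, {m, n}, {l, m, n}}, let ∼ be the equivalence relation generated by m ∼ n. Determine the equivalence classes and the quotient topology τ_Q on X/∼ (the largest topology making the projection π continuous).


X/∼ = {[l], [m=n]}; |τ_Q| = 3.

Equivalence classes: [l], [m=n].
Quotient map π: X → X/∼ sends l ↦ [l], m ↦ [m=n], n ↦ [m=n].
For each subset V ⊆ X/∼, compute π^{-1}(V) ⊆ X and check whether π^{-1}(V) ∈ τ. V is open in τ_Q iff π^{-1}(V) ∈ τ.
  V = {}: π^{-1}(V) = ∅ ∈ τ ✓.
  V = {[l]}: π^{-1}(V) = {l} ∉ τ ✗.
  V = {[m=n]}: π^{-1}(V) = {m, n} ∈ τ ✓.
  V = {[l], [m=n]}: π^{-1}(V) = {l, m, n} ∈ τ ✓.
Open sets in the quotient: τ_Q = {{}, {[m=n]}, {[l], [m=n]}} (3 elements).


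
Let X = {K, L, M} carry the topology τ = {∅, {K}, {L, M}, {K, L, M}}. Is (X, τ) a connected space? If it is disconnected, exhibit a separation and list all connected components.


(X, τ) is disconnected; components = [{K}, {L, M}].

Find clopen sets (U ∈ τ with X ∖ U ∈ τ):
  U = ∅, X ∖ U = {K, L, M} — both open, so U is clopen.
  U = {K}, X ∖ U = {L, M} — both open, so U is clopen.
  U = {L, M}, X ∖ U = {K} — both open, so U is clopen.
  U = {K, L, M}, X ∖ U = ∅ — both open, so U is clopen.
Nontrivial clopen(s) exist: e.g. {K}. So (X, τ) is disconnected.
Compute connected components by grouping points that agree on all clopens:
  component: {K}
  component: {L, M}


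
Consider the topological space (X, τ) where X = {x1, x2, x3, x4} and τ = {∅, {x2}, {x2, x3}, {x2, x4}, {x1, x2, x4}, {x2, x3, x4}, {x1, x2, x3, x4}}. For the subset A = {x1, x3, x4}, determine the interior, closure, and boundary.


int(A) = ∅, cl(A) = {x1, x3, x4}, ∂A = {x1, x3, x4}.

Closed sets in (X, τ) are complements of opens:
  closed(X, τ) = {∅, {x1}, {x3}, {x1, x3}, {x1, x4}, {x1, x3, x4}, {x1, x2, x3, x4}}.
int(A) = ⋃ {U ∈ τ : U ⊆ A}. Opens contained in A: ∅.
Taking the union of these: int(A) = ∅.
cl(A) = ⋂ {C closed : A ⊆ C}. Closed sets containing A: {x1, x3, x4}, {x1, x2, x3, x4}.
Intersecting these: cl(A) = {x1, x3, x4}.
∂A = cl(A) ∖ int(A) = {x1, x3, x4} ∖ ∅ = {x1, x3, x4}.


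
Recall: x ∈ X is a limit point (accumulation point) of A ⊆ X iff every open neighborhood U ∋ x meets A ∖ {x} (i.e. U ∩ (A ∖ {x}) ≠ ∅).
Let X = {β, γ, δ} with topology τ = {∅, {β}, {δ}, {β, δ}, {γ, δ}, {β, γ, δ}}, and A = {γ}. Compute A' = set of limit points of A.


A' = ∅

For each x ∈ X, list the open sets U ∈ τ with x ∈ U, then check whether U ∩ (A ∖ {x}) ≠ ∅ for every such U.
  x = β: open {β} ∋ x has {β} ∩ (A ∖ {β}) = ∅, so x is NOT a limit point.
  x = γ: open {γ, δ} ∋ x has {γ, δ} ∩ (A ∖ {γ}) = ∅, so x is NOT a limit point.
  x = δ: open {δ} ∋ x has {δ} ∩ (A ∖ {δ}) = ∅, so x is NOT a limit point.
Collecting: A' = ∅.


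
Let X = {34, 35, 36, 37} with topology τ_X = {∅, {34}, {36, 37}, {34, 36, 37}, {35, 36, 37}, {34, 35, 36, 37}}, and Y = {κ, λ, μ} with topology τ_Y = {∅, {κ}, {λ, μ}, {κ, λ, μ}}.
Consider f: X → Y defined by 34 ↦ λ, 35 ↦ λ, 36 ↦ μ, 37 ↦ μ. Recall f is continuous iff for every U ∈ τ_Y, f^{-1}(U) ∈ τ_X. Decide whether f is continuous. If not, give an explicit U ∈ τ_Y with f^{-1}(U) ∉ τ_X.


f IS continuous.

Compute f^{-1}(U) for each U ∈ τ_Y:
  U = ∅: f^{-1}(U) = ∅ ∈ τ_X ✓.
  U = {κ}: f^{-1}(U) = ∅ ∈ τ_X ✓.
  U = {λ, μ}: f^{-1}(U) = {34, 35, 36, 37} ∈ τ_X ✓.
  U = {κ, λ, μ}: f^{-1}(U) = {34, 35, 36, 37} ∈ τ_X ✓.
Every preimage lies in τ_X, so f IS continuous.


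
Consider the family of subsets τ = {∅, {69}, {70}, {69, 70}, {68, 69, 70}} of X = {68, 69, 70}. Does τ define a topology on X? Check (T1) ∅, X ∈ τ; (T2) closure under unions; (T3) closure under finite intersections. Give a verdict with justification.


τ IS a topology on X.

Axiom (T1): ∅ ∈ τ? Yes; X ∈ τ? Yes.
Axiom (T2/T3): check pairwise unions and intersections of members of τ.
All pairwise intersections and unions checked — each lies in τ. Therefore τ satisfies (T1), (T2), (T3): it IS a topology on X.


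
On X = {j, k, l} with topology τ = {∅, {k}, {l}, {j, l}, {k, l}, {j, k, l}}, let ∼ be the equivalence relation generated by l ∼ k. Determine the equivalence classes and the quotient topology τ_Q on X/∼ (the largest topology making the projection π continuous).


X/∼ = {[j], [k=l]}; |τ_Q| = 3.

Equivalence classes: [j], [k=l].
Quotient map π: X → X/∼ sends j ↦ [j], k ↦ [k=l], l ↦ [k=l].
For each subset V ⊆ X/∼, compute π^{-1}(V) ⊆ X and check whether π^{-1}(V) ∈ τ. V is open in τ_Q iff π^{-1}(V) ∈ τ.
  V = {}: π^{-1}(V) = ∅ ∈ τ ✓.
  V = {[j]}: π^{-1}(V) = {j} ∉ τ ✗.
  V = {[k=l]}: π^{-1}(V) = {k, l} ∈ τ ✓.
  V = {[j], [k=l]}: π^{-1}(V) = {j, k, l} ∈ τ ✓.
Open sets in the quotient: τ_Q = {{}, {[k=l]}, {[j], [k=l]}} (3 elements).


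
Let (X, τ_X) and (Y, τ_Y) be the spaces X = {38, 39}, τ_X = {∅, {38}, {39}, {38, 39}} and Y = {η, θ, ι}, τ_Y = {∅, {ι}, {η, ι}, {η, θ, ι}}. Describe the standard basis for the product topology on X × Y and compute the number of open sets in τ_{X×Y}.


Basis B = {∅ × ∅, {38} × {ι}, {39} × {ι}, {38} × {η, ι}, {38, 39} × {ι}, {39} × {η, ι}, {38} × {η, θ, ι}, {39} × {η, θ, ι}, {38, 39} × {η, ι}, {38, 39} × {η, θ, ι}}; |τ_{X×Y}| = 16.

Enumerate products U × V with U ∈ τ_X, V ∈ τ_Y (deduplicated):
  ∅ × ∅ = {} (∅)
  {38} × {ι} = {(38,ι)}
  {39} × {ι} = {(39,ι)}
  {38} × {η, ι} = {(38,η), (38,ι)}
  {38, 39} × {ι} = {(38,ι), (39,ι)}
  {39} × {η, ι} = {(39,η), (39,ι)}
  {38} × {η, θ, ι} = {(38,η), (38,θ), (38,ι)}
  {39} × {η, θ, ι} = {(39,η), (39,θ), (39,ι)}
  {38, 39} × {η, ι} = {(38,η), (38,ι), (39,η), (39,ι)}
  {38, 39} × {η, θ, ι} = {(38,η), (38,θ), (38,ι), (39,η), (39,θ), (39,ι)}
These 10 distinct sets form the basis B.
Close under arbitrary unions to get τ_{X×Y}; counting gives |τ_{X×Y}| = 16.


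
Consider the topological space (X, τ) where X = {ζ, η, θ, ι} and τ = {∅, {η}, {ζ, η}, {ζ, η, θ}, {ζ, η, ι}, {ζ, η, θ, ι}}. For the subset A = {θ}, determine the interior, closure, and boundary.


int(A) = ∅, cl(A) = {θ}, ∂A = {θ}.

Closed sets in (X, τ) are complements of opens:
  closed(X, τ) = {∅, {θ}, {ι}, {θ, ι}, {ζ, θ, ι}, {ζ, η, θ, ι}}.
int(A) = ⋃ {U ∈ τ : U ⊆ A}. Opens contained in A: ∅.
Taking the union of these: int(A) = ∅.
cl(A) = ⋂ {C closed : A ⊆ C}. Closed sets containing A: {θ}, {θ, ι}, {ζ, θ, ι}, {ζ, η, θ, ι}.
Intersecting these: cl(A) = {θ}.
∂A = cl(A) ∖ int(A) = {θ} ∖ ∅ = {θ}.


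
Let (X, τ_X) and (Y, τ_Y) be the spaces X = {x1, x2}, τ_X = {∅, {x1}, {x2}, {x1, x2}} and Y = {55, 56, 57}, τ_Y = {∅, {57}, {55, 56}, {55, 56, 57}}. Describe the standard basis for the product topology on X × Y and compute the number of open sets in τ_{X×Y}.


Basis B = {∅ × ∅, {x1} × {57}, {x2} × {57}, {x1} × {55, 56}, {x1, x2} × {57}, {x2} × {55, 56}, {x1} × {55, 56, 57}, {x2} × {55, 56, 57}, {x1, x2} × {55, 56}, {x1, x2} × {55, 56, 57}}; |τ_{X×Y}| = 16.

Enumerate products U × V with U ∈ τ_X, V ∈ τ_Y (deduplicated):
  ∅ × ∅ = {} (∅)
  {x1} × {57} = {(x1,57)}
  {x2} × {57} = {(x2,57)}
  {x1} × {55, 56} = {(x1,55), (x1,56)}
  {x1, x2} × {57} = {(x1,57), (x2,57)}
  {x2} × {55, 56} = {(x2,55), (x2,56)}
  {x1} × {55, 56, 57} = {(x1,55), (x1,56), (x1,57)}
  {x2} × {55, 56, 57} = {(x2,55), (x2,56), (x2,57)}
  {x1, x2} × {55, 56} = {(x1,55), (x1,56), (x2,55), (x2,56)}
  {x1, x2} × {55, 56, 57} = {(x1,55), (x1,56), (x1,57), (x2,55), (x2,56), (x2,57)}
These 10 distinct sets form the basis B.
Close under arbitrary unions to get τ_{X×Y}; counting gives |τ_{X×Y}| = 16.


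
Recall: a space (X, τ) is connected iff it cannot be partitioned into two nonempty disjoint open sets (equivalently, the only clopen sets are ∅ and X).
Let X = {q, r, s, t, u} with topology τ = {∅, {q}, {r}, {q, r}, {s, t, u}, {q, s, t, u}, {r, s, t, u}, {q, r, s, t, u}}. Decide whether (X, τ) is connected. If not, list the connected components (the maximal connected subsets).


(X, τ) is disconnected; components = [{q}, {r}, {s, t, u}].

Find clopen sets (U ∈ τ with X ∖ U ∈ τ):
  U = ∅, X ∖ U = {q, r, s, t, u} — both open, so U is clopen.
  U = {q}, X ∖ U = {r, s, t, u} — both open, so U is clopen.
  U = {r}, X ∖ U = {q, s, t, u} — both open, so U is clopen.
  U = {q, r}, X ∖ U = {s, t, u} — both open, so U is clopen.
  U = {s, t, u}, X ∖ U = {q, r} — both open, so U is clopen.
  U = {q, s, t, u}, X ∖ U = {r} — both open, so U is clopen.
  U = {r, s, t, u}, X ∖ U = {q} — both open, so U is clopen.
  U = {q, r, s, t, u}, X ∖ U = ∅ — both open, so U is clopen.
Nontrivial clopen(s) exist: e.g. {q}. So (X, τ) is disconnected.
Compute connected components by grouping points that agree on all clopens:
  component: {q}
  component: {r}
  component: {s, t, u}


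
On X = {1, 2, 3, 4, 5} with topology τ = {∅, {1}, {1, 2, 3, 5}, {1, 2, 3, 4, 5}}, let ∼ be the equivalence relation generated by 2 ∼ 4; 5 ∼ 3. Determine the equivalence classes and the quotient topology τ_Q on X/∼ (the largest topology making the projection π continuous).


X/∼ = {[1], [2=4], [3=5]}; |τ_Q| = 3.

Equivalence classes: [1], [2=4], [3=5].
Quotient map π: X → X/∼ sends 1 ↦ [1], 2 ↦ [2=4], 3 ↦ [3=5], 4 ↦ [2=4], 5 ↦ [3=5].
For each subset V ⊆ X/∼, compute π^{-1}(V) ⊆ X and check whether π^{-1}(V) ∈ τ. V is open in τ_Q iff π^{-1}(V) ∈ τ.
  V = {}: π^{-1}(V) = ∅ ∈ τ ✓.
  V = {[1]}: π^{-1}(V) = {1} ∈ τ ✓.
  V = {[2=4]}: π^{-1}(V) = {2, 4} ∉ τ ✗.
  V = {[1], [2=4]}: π^{-1}(V) = {1, 2, 4} ∉ τ ✗.
  V = {[3=5]}: π^{-1}(V) = {3, 5} ∉ τ ✗.
  V = {[1], [3=5]}: π^{-1}(V) = {1, 3, 5} ∉ τ ✗.
  V = {[2=4], [3=5]}: π^{-1}(V) = {2, 3, 4, 5} ∉ τ ✗.
  V = {[1], [2=4], [3=5]}: π^{-1}(V) = {1, 2, 3, 4, 5} ∈ τ ✓.
Open sets in the quotient: τ_Q = {{}, {[1]}, {[1], [2=4], [3=5]}} (3 elements).


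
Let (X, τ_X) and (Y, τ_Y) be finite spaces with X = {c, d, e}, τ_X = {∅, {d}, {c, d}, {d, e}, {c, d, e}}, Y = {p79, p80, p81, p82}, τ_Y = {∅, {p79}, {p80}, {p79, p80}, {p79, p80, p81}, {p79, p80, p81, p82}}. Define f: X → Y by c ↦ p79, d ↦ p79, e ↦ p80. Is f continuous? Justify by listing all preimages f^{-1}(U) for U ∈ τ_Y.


f is NOT continuous.

Compute f^{-1}(U) for each U ∈ τ_Y:
  U = ∅: f^{-1}(U) = ∅ ∈ τ_X ✓.
  U = {p79}: f^{-1}(U) = {c, d} ∈ τ_X ✓.
  U = {p80}: f^{-1}(U) = {e} ∉ τ_X ✗.
  U = {p79, p80}: f^{-1}(U) = {c, d, e} ∈ τ_X ✓.
  U = {p79, p80, p81}: f^{-1}(U) = {c, d, e} ∈ τ_X ✓.
  U = {p79, p80, p81, p82}: f^{-1}(U) = {c, d, e} ∈ τ_X ✓.
Found U = {p80} with f^{-1}(U) = {e} not in τ_X. Therefore f is NOT continuous.


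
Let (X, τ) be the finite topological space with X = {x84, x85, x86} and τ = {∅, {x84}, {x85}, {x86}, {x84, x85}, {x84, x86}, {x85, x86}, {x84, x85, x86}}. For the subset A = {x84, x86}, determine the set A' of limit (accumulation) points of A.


A' = ∅

For each x ∈ X, list the open sets U ∈ τ with x ∈ U, then check whether U ∩ (A ∖ {x}) ≠ ∅ for every such U.
  x = x84: open {x84} ∋ x has {x84} ∩ (A ∖ {x84}) = ∅, so x is NOT a limit point.
  x = x85: open {x85} ∋ x has {x85} ∩ (A ∖ {x85}) = ∅, so x is NOT a limit point.
  x = x86: open {x86} ∋ x has {x86} ∩ (A ∖ {x86}) = ∅, so x is NOT a limit point.
Collecting: A' = ∅.


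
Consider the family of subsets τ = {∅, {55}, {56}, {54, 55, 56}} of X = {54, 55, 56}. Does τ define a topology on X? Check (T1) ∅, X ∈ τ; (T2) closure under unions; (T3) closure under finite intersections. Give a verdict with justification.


τ is NOT a topology on X.

Axiom (T1): ∅ ∈ τ? Yes; X ∈ τ? Yes.
Axiom (T2/T3): check pairwise unions and intersections of members of τ.
Counterexample for (T2): {55} ∪ {56} = {55, 56} ∉ τ. Therefore τ is NOT a topology.


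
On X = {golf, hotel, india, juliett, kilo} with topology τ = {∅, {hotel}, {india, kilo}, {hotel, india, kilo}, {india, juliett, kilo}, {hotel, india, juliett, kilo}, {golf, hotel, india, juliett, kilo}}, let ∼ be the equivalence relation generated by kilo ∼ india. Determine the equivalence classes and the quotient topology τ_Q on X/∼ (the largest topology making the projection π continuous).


X/∼ = {[golf], [hotel], [india=kilo], [juliett]}; |τ_Q| = 7.

Equivalence classes: [golf], [hotel], [india=kilo], [juliett].
Quotient map π: X → X/∼ sends golf ↦ [golf], hotel ↦ [hotel], india ↦ [india=kilo], juliett ↦ [juliett], kilo ↦ [india=kilo].
For each subset V ⊆ X/∼, compute π^{-1}(V) ⊆ X and check whether π^{-1}(V) ∈ τ. V is open in τ_Q iff π^{-1}(V) ∈ τ.
  V = {}: π^{-1}(V) = ∅ ∈ τ ✓.
  V = {[golf]}: π^{-1}(V) = {golf} ∉ τ ✗.
  V = {[hotel]}: π^{-1}(V) = {hotel} ∈ τ ✓.
  V = {[golf], [hotel]}: π^{-1}(V) = {golf, hotel} ∉ τ ✗.
  V = {[india=kilo]}: π^{-1}(V) = {india, kilo} ∈ τ ✓.
  V = {[golf], [india=kilo]}: π^{-1}(V) = {golf, india, kilo} ∉ τ ✗.
  V = {[hotel], [india=kilo]}: π^{-1}(V) = {hotel, india, kilo} ∈ τ ✓.
  V = {[golf], [hotel], [india=kilo]}: π^{-1}(V) = {golf, hotel, india, kilo} ∉ τ ✗.
  V = {[juliett]}: π^{-1}(V) = {juliett} ∉ τ ✗.
  V = {[golf], [juliett]}: π^{-1}(V) = {golf, juliett} ∉ τ ✗.
  V = {[hotel], [juliett]}: π^{-1}(V) = {hotel, juliett} ∉ τ ✗.
  V = {[golf], [hotel], [juliett]}: π^{-1}(V) = {golf, hotel, juliett} ∉ τ ✗.
  V = {[india=kilo], [juliett]}: π^{-1}(V) = {india, juliett, kilo} ∈ τ ✓.
  V = {[golf], [india=kilo], [juliett]}: π^{-1}(V) = {golf, india, juliett, kilo} ∉ τ ✗.
  V = {[hotel], [india=kilo], [juliett]}: π^{-1}(V) = {hotel, india, juliett, kilo} ∈ τ ✓.
  V = {[golf], [hotel], [india=kilo], [juliett]}: π^{-1}(V) = {golf, hotel, india, juliett, kilo} ∈ τ ✓.
Open sets in the quotient: τ_Q = {{}, {[hotel]}, {[india=kilo]}, {[hotel], [india=kilo]}, {[india=kilo], [juliett]}, {[hotel], [india=kilo], [juliett]}, {[golf], [hotel], [india=kilo], [juliett]}} (7 elements).


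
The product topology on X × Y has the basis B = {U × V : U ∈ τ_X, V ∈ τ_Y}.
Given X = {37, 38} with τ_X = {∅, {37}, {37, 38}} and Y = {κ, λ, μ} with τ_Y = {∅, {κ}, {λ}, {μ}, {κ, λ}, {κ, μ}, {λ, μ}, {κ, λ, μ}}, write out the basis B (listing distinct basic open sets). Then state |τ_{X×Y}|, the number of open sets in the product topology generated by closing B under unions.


Basis B = {∅ × ∅, {37} × {κ}, {37} × {λ}, {37} × {μ}, {37} × {κ, λ}, {37} × {κ, μ}, {37, 38} × {κ}, {37} × {λ, μ}, {37, 38} × {λ}, {37, 38} × {μ}, {37} × {κ, λ, μ}, {37, 38} × {κ, λ}, {37, 38} × {κ, μ}, {37, 38} × {λ, μ}, {37, 38} × {κ, λ, μ}}; |τ_{X×Y}| = 27.

Enumerate products U × V with U ∈ τ_X, V ∈ τ_Y (deduplicated):
  ∅ × ∅ = {} (∅)
  {37} × {κ} = {(37,κ)}
  {37} × {λ} = {(37,λ)}
  {37} × {μ} = {(37,μ)}
  {37} × {κ, λ} = {(37,κ), (37,λ)}
  {37} × {κ, μ} = {(37,κ), (37,μ)}
  {37, 38} × {κ} = {(37,κ), (38,κ)}
  {37} × {λ, μ} = {(37,λ), (37,μ)}
  {37, 38} × {λ} = {(37,λ), (38,λ)}
  {37, 38} × {μ} = {(37,μ), (38,μ)}
  {37} × {κ, λ, μ} = {(37,κ), (37,λ), (37,μ)}
  {37, 38} × {κ, λ} = {(37,κ), (37,λ), (38,κ), (38,λ)}
  {37, 38} × {κ, μ} = {(37,κ), (37,μ), (38,κ), (38,μ)}
  {37, 38} × {λ, μ} = {(37,λ), (37,μ), (38,λ), (38,μ)}
  {37, 38} × {κ, λ, μ} = {(37,κ), (37,λ), (37,μ), (38,κ), (38,λ), (38,μ)}
These 15 distinct sets form the basis B.
Close under arbitrary unions to get τ_{X×Y}; counting gives |τ_{X×Y}| = 27.


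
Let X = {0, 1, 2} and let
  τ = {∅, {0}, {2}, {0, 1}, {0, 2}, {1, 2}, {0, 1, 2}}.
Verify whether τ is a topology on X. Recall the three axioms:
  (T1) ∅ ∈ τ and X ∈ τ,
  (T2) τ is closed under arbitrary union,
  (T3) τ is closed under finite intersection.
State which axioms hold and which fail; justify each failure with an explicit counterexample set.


τ is NOT a topology on X.

Axiom (T1): ∅ ∈ τ? Yes; X ∈ τ? Yes.
Axiom (T2/T3): check pairwise unions and intersections of members of τ.
Counterexample for (T3): {0, 1} ∩ {1, 2} = {1} ∉ τ. Therefore τ is NOT a topology.
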